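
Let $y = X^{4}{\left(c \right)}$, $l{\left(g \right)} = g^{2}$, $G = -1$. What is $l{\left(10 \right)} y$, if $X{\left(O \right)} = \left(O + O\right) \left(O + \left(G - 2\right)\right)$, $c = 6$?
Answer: $167961600$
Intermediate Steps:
$X{\left(O \right)} = 2 O \left(-3 + O\right)$ ($X{\left(O \right)} = \left(O + O\right) \left(O - 3\right) = 2 O \left(O - 3\right) = 2 O \left(-3 + O\right)$)
$y = 1679616$ ($y = \left(2 \cdot 6 \left(-3 + 6\right)\right)^{4} = \left(2 \cdot 6 \cdot 3\right)^{4} = 36^{4} = 1679616$)
$l{\left(10 \right)} y = 10^{2} \cdot 1679616 = 100 \cdot 1679616 = 167961600$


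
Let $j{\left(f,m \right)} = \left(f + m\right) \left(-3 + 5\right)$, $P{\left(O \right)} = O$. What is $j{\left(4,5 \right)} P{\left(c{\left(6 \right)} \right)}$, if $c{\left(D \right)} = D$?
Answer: $108$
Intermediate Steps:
$j{\left(f,m \right)} = 2 f + 2 m$ ($j{\left(f,m \right)} = \left(f + m\right) 2 = 2 f + 2 m$)
$j{\left(4,5 \right)} P{\left(c{\left(6 \right)} \right)} = \left(2 \cdot 4 + 2 \cdot 5\right) 6 = \left(8 + 10\right) 6 = 18 \cdot 6 = 108$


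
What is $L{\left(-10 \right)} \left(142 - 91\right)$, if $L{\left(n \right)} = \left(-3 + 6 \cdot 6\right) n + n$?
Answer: $-17340$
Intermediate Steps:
$L{\left(n \right)} = 34 n$ ($L{\left(n \right)} = \left(-3 + 36\right) n + n = 33 n + n = 34 n$)
$L{\left(-10 \right)} \left(142 - 91\right) = 34 \left(-10\right) \left(142 - 91\right) = \left(-340\right) 51 = -17340$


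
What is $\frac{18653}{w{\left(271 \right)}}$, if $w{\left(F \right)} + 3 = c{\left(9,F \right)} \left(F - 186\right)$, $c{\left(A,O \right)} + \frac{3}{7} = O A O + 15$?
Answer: $\frac{130571}{393285204} \approx 0.000332$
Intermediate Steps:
$c{\left(A,O \right)} = \frac{102}{7} + A O^{2}$ ($c{\left(A,O \right)} = - \frac{3}{7} + \left(O A O + 15\right) = - \frac{3}{7} + \left(A O O + 15\right) = - \frac{3}{7} + \left(A O^{2} + 15\right) = - \frac{3}{7} + \left(15 + A O^{2}\right) = \frac{102}{7} + A O^{2}$)
$w{\left(F \right)} = -3 + \left(-186 + F\right) \left(\frac{102}{7} + 9 F^{2}\right)$ ($w{\left(F \right)} = -3 + \left(\frac{102}{7} + 9 F^{2}\right) \left(F - 186\right) = -3 + \left(\frac{102}{7} + 9 F^{2}\right) \left(-186 + F\right) = -3 + \left(-186 + F\right) \left(\frac{102}{7} + 9 F^{2}\right)$)
$\frac{18653}{w{\left(271 \right)}} = \frac{18653}{- \frac{18993}{7} - 1674 \cdot 271^{2} + 9 \cdot 271^{3} + \frac{102}{7} \cdot 271} = \frac{18653}{- \frac{18993}{7} - 122940234 + 9 \cdot 19902511 + \frac{27642}{7}} = \frac{18653}{- \frac{18993}{7} - 122940234 + 179122599 + \frac{27642}{7}} = \frac{18653}{\frac{393285204}{7}} = 18653 \cdot \frac{7}{393285204} = \frac{130571}{393285204}$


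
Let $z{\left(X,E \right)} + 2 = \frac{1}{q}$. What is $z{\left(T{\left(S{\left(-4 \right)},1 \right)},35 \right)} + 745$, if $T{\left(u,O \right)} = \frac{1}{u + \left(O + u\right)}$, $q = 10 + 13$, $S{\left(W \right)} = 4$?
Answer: $\frac{17090}{23} \approx 743.04$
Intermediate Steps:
$q = 23$
$T{\left(u,O \right)} = \frac{1}{O + 2 u}$
$z{\left(X,E \right)} = - \frac{45}{23}$ ($z{\left(X,E \right)} = -2 + \frac{1}{23} = - \frac{45}{23}$)
$z{\left(T{\left(S{\left(-4 \right)},1 \right)},35 \right)} + 745 = - \frac{45}{23} + 745 = \frac{17090}{23}$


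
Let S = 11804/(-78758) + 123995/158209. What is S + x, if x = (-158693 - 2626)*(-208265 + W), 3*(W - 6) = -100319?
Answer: 242915733482570246475/6230112211 ≈ 3.8991e+10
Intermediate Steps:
W = -100301/3 (W = 6 + (⅓)*(-100319) = 6 - 100319/3 = -100301/3 ≈ -33434.)
x = 38990587208 (x = (-158693 - 2626)*(-208265 - 100301/3) = -161319*(-725096/3) = 38990587208)
S = 3949049587/6230112211 (S = 11804*(-1/78758) + 123995*(1/158209) = -5902/39379 + 123995/158209 = 3949049587/6230112211 ≈ 0.63387)
S + x = 3949049587/6230112211 + 38990587208 = 242915733482570246475/6230112211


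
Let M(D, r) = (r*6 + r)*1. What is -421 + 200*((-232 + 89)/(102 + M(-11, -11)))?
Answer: -1565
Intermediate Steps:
M(D, r) = 7*r (M(D, r) = (6*r + r)*1 = (7*r)*1 = 7*r)
-421 + 200*((-232 + 89)/(102 + M(-11, -11))) = -421 + 200*((-232 + 89)/(102 + 7*(-11))) = -421 + 200*(-143/(102 - 77)) = -421 + 200*(-143/25) = -421 - 1144 = -1565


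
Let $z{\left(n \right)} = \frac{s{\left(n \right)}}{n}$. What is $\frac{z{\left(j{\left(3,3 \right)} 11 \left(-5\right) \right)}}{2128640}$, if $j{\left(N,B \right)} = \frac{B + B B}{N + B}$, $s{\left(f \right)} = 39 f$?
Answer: $\frac{39}{2128640} \approx 1.8322 \cdot 10^{-5}$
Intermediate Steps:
$j{\left(N,B \right)} = \frac{B + B^{2}}{B + N}$
$z{\left(n \right)} = 39$ ($z{\left(n \right)} = \frac{39 n}{n} = 39$)
$\frac{z{\left(j{\left(3,3 \right)} 11 \left(-5\right) \right)}}{2128640} = \frac{39}{2128640}$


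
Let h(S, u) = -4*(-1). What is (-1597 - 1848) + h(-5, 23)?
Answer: -3441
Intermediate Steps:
h(S, u) = 4
(-1597 - 1848) + h(-5, 23) = (-1597 - 1848) + 4 = -3445 + 4 = -3441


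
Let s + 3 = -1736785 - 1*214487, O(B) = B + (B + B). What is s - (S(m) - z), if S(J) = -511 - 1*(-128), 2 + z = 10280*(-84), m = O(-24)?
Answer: -2814414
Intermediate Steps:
O(B) = 3*B (O(B) = B + 2*B = 3*B)
m = -72 (m = 3*(-24) = -72)
z = -863522 (z = -2 + 10280*(-84) = -2 - 863520 = -863522)
S(J) = -383 (S(J) = -511 + 128 = -383)
s = -1951275 (s = -3 + (-1736785 - 1*214487) = -3 + (-1736785 - 214487) = -3 - 1951272 = -1951275)
s - (S(m) - z) = -1951275 - (-383 - 1*(-863522)) = -1951275 - (-383 + 863522) = -1951275 - 1*863139 = -1951275 - 863139 = -2814414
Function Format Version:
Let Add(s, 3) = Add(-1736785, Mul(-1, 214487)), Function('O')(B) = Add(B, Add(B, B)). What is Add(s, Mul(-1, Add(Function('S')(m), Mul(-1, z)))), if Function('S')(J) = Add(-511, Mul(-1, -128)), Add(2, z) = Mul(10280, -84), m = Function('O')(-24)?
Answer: -2814414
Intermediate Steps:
Function('O')(B) = Mul(3, B) (Function('O')(B) = Add(B, Mul(2, B)) = Mul(3, B))
m = -72 (m = Mul(3, -24) = -72)
z = -863522 (z = Add(-2, Mul(10280, -84)) = Add(-2, -863520) = -863522)
Function('S')(J) = -383 (Function('S')(J) = Add(-511, 128) = -383)
s = -1951275 (s = Add(-3, Add(-1736785, Mul(-1, 214487))) = Add(-3, Add(-1736785, -214487)) = Add(-3, -1951272) = -1951275)
Add(s, Mul(-1, Add(Function('S')(m), Mul(-1, z)))) = Add(-1951275, Mul(-1, Add(-383, Mul(-1, -863522)))) = Add(-1951275, Mul(-1, Add(-383, 863522))) = Add(-1951275, Mul(-1, 863139)) = Add(-1951275, -863139) = -2814414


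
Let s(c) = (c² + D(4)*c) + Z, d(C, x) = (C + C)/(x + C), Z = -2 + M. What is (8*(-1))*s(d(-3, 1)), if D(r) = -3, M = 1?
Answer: 8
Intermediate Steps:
Z = -1 (Z = -2 + 1 = -1)
d(C, x) = 2*C/(C + x) (d(C, x) = (2*C)/(C + x) = 2*C/(C + x))
s(c) = -1 + c² - 3*c (s(c) = (c² - 3*c) - 1 = -1 + c² - 3*c)
(8*(-1))*s(d(-3, 1)) = (8*(-1))*(-1 + (2*(-3)/(-3 + 1))² - 6*(-3)/(-3 + 1)) = -8*(-1 + (2*(-3)/(-2))² - 6*(-3)/(-2)) = -8*(-1 + (2*(-3)*(-½))² - 6*(-3)*(-1)/2) = -8*(-1 + 3² - 3*3) = -8*(-1 + 9 - 9) = -8*(-1) = 8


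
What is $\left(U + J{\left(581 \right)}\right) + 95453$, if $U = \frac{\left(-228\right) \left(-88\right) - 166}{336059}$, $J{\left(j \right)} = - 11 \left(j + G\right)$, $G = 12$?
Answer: $\frac{29885746768}{336059} \approx 88930.0$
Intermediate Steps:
$J{\left(j \right)} = -132 - 11 j$ ($J{\left(j \right)} = - 11 \left(j + 12\right) = - 11 \left(12 + j\right) = -132 - 11 j$)
$U = \frac{19898}{336059}$ ($U = \left(20064 - 166\right) \frac{1}{336059} = 19898 \cdot \frac{1}{336059} = \frac{19898}{336059} \approx 0.05921$)
$\left(U + J{\left(581 \right)}\right) + 95453 = \left(\frac{19898}{336059} - 6523\right) + 95453 = - \frac{2192092959}{336059} + 95453 = \frac{29885746768}{336059}$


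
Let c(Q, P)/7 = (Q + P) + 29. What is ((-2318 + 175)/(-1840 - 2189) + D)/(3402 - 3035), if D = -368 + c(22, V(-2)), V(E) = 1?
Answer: -13973/1478643 ≈ -0.0094499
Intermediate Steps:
c(Q, P) = 203 + 7*P + 7*Q (c(Q, P) = 7*((Q + P) + 29) = 7*((P + Q) + 29) = 7*(29 + P + Q) = 203 + 7*P + 7*Q)
D = -4 (D = -368 + (203 + 7*1 + 7*22) = -368 + (203 + 7 + 154) = -368 + 364 = -4)
((-2318 + 175)/(-1840 - 2189) + D)/(3402 - 3035) = ((-2318 + 175)/(-1840 - 2189) - 4)/(3402 - 3035) = (-2143/(-4029) - 4)/367 = (-2143*(-1/4029) - 4)*(1/367) = (2143/4029 - 4)*(1/367) = -13973/4029*1/367 = -13973/1478643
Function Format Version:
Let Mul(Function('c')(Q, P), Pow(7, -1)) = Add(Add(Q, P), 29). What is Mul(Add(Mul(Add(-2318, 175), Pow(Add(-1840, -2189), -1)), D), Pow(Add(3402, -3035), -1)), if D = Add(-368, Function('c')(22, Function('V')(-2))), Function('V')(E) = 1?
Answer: Rational(-13973, 1478643) ≈ -0.0094499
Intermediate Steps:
Function('c')(Q, P) = Add(203, Mul(7, P), Mul(7, Q)) (Function('c')(Q, P) = Mul(7, Add(Add(Q, P), 29)) = Mul(7, Add(Add(P, Q), 29)) = Mul(7, Add(29, P, Q)) = Add(203, Mul(7, P), Mul(7, Q)))
D = -4 (D = Add(-368, Add(203, Mul(7, 1), Mul(7, 22))) = Add(-368, Add(203, 7, 154)) = Add(-368, 364) = -4)
Mul(Add(Mul(Add(-2318, 175), Pow(Add(-1840, -2189), -1)), D), Pow(Add(3402, -3035), -1)) = Mul(Add(Mul(Add(-2318, 175), Pow(Add(-1840, -2189), -1)), -4), Pow(Add(3402, -3035), -1)) = Mul(Add(Mul(-2143, Pow(-4029, -1)), -4), Pow(367, -1)) = Mul(Add(Mul(-2143, Rational(-1, 4029)), -4), Rational(1, 367)) = Mul(Add(Rational(2143, 4029), -4), Rational(1, 367)) = Mul(Rational(-13973, 4029), Rational(1, 367)) = Rational(-13973, 1478643)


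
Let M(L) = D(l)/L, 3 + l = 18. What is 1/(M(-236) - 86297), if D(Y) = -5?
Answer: -236/20366087 ≈ -1.1588e-5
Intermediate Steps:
l = 15 (l = -3 + 18 = 15)
M(L) = -5/L
1/(M(-236) - 86297) = 1/(-5/(-236) - 86297) = 1/(-5*(-1/236) - 86297) = 1/(5/236 - 86297) = 1/(-20366087/236) = -236/20366087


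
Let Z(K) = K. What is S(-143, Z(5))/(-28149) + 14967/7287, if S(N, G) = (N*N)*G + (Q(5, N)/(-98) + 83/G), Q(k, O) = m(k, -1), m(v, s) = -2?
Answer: -3778534024/2393087235 ≈ -1.5789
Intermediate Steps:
Q(k, O) = -2
S(N, G) = 1/49 + 83/G + G*N² (S(N, G) = (N*N)*G + (-2/(-98) + 83/G) = N²*G + (-2*(-1/98) + 83/G) = G*N² + (1/49 + 83/G) = 1/49 + 83/G + G*N²)
S(-143, Z(5))/(-28149) + 14967/7287 = (1/49 + 83/5 + 5*(-143)²)/(-28149) + 14967/7287 = (1/49 + 83*(⅕) + 5*20449)*(-1/28149) + 14967*(1/7287) = (1/49 + 83/5 + 102245)*(-1/28149) + 4989/2429 = (25054097/245)*(-1/28149) + 4989/2429 = -25054097/6896505 + 4989/2429 = -3778534024/2393087235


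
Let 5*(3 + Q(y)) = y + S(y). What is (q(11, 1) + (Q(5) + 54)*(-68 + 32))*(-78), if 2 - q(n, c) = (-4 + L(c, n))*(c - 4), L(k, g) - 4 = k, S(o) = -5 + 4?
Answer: 725322/5 ≈ 1.4506e+5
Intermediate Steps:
S(o) = -1
L(k, g) = 4 + k
Q(y) = -16/5 + y/5 (Q(y) = -3 + (y - 1)/5 = -3 + (-1 + y)/5 = -3 + (-⅕ + y/5) = -16/5 + y/5)
q(n, c) = 2 - c*(-4 + c) (q(n, c) = 2 - (-4 + (4 + c))*(c - 4) = 2 - c*(-4 + c))
(q(11, 1) + (Q(5) + 54)*(-68 + 32))*(-78) = ((2 - 1*1² + 4*1) + ((-16/5 + (⅕)*5) + 54)*(-68 + 32))*(-78) = ((2 - 1*1 + 4) + ((-16/5 + 1) + 54)*(-36))*(-78) = ((2 - 1 + 4) + (-11/5 + 54)*(-36))*(-78) = (5 + (259/5)*(-36))*(-78) = (5 - 9324/5)*(-78) = -9299/5*(-78) = 725322/5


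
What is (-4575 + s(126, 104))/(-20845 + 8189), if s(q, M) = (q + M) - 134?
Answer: 4479/12656 ≈ 0.35390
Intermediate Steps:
s(q, M) = -134 + M + q (s(q, M) = (M + q) - 134 = -134 + M + q)
(-4575 + s(126, 104))/(-20845 + 8189) = (-4575 + (-134 + 104 + 126))/(-20845 + 8189) = (-4575 + 96)/(-12656) = -4479*(-1/12656) = 4479/12656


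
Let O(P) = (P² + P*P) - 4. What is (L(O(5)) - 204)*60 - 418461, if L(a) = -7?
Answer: -431121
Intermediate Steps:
O(P) = -4 + 2*P² (O(P) = (P² + P²) - 4 = 2*P² - 4 = -4 + 2*P²)
(L(O(5)) - 204)*60 - 418461 = (-7 - 204)*60 - 418461 = -211*60 - 418461 = -12660 - 418461 = -431121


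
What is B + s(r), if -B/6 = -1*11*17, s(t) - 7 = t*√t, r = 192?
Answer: 1129 + 1536*√3 ≈ 3789.4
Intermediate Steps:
s(t) = 7 + t^(3/2) (s(t) = 7 + t*√t = 7 + t^(3/2))
B = 1122 (B = -6*(-1*11)*17 = -(-66)*17 = -6*(-187) = 1122)
B + s(r) = 1122 + (7 + 192^(3/2)) = 1122 + (7 + 1536*√3) = 1129 + 1536*√3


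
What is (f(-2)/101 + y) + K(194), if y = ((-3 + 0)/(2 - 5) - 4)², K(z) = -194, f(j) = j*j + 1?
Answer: -18680/101 ≈ -184.95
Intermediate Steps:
f(j) = 1 + j² (f(j) = j² + 1 = 1 + j²)
y = 9 (y = (-3/(-3) - 4)² = (-3*(-⅓) - 4)² = (1 - 4)² = (-3)² = 9)
(f(-2)/101 + y) + K(194) = ((1 + (-2)²)/101 + 9) - 194 = ((1 + 4)*(1/101) + 9) - 194 = (5*(1/101) + 9) - 194 = (5/101 + 9) - 194 = 914/101 - 194 = -18680/101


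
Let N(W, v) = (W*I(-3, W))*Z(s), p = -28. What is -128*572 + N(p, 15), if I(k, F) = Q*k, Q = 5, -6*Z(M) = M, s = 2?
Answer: -73356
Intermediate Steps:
Z(M) = -M/6
I(k, F) = 5*k
N(W, v) = 5*W (N(W, v) = (W*(5*(-3)))*(-⅙*2) = (W*(-15))*(-⅓) = -15*W*(-⅓) = 5*W)
-128*572 + N(p, 15) = -128*572 + 5*(-28) = -73216 - 140 = -73356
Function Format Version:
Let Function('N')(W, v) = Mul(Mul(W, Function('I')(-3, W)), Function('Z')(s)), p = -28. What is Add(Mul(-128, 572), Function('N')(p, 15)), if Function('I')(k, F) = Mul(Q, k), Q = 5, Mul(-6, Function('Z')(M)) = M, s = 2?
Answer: -73356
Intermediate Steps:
Function('Z')(M) = Mul(Rational(-1, 6), M)
Function('I')(k, F) = Mul(5, k)
Function('N')(W, v) = Mul(5, W) (Function('N')(W, v) = Mul(Mul(W, Mul(5, -3)), Mul(Rational(-1, 6), 2)) = Mul(Mul(W, -15), Rational(-1, 3)) = Mul(Mul(-15, W), Rational(-1, 3)) = Mul(5, W))
Add(Mul(-128, 572), Function('N')(p, 15)) = Add(Mul(-128, 572), Mul(5, -28)) = Add(-73216, -140) = -73356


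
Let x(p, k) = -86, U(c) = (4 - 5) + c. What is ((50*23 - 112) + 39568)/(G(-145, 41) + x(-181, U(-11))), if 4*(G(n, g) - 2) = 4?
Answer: -40606/83 ≈ -489.23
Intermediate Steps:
U(c) = -1 + c
G(n, g) = 3 (G(n, g) = 2 + (¼)*4 = 2 + 1 = 3)
((50*23 - 112) + 39568)/(G(-145, 41) + x(-181, U(-11))) = ((50*23 - 112) + 39568)/(3 - 86) = ((1150 - 112) + 39568)/(-83) = (1038 + 39568)*(-1/83) = 40606*(-1/83) = -40606/83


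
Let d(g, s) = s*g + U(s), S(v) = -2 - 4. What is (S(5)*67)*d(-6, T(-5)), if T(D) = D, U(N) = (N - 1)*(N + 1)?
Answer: -21708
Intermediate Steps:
S(v) = -6
U(N) = (1 + N)*(-1 + N) (U(N) = (-1 + N)*(1 + N) = (1 + N)*(-1 + N))
d(g, s) = -1 + s² + g*s (d(g, s) = s*g + (-1 + s²) = g*s + (-1 + s²) = -1 + s² + g*s)
(S(5)*67)*d(-6, T(-5)) = (-6*67)*(-1 + (-5)² - 6*(-5)) = -402*(-1 + 25 + 30) = -402*54 = -21708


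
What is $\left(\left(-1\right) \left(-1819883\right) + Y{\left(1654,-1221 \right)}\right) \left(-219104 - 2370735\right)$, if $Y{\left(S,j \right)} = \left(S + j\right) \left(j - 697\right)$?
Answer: $-2562358218371$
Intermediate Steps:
$Y{\left(S,j \right)} = \left(-697 + j\right) \left(S + j\right)$ ($Y{\left(S,j \right)} = \left(S + j\right) \left(j - 697\right) = \left(S + j\right) \left(-697 + j\right) = \left(-697 + j\right) \left(S + j\right)$)
$\left(\left(-1\right) \left(-1819883\right) + Y{\left(1654,-1221 \right)}\right) \left(-219104 - 2370735\right) = \left(\left(-1\right) \left(-1819883\right) + \left(\left(-1221\right)^{2} - 1152838 - -851037 + 1654 \left(-1221\right)\right)\right) \left(-219104 - 2370735\right) = \left(1819883 + \left(1490841 - 1152838 + 851037 - 2019534\right)\right) \left(-2589839\right) = \left(1819883 - 830494\right) \left(-2589839\right) = 989389 \left(-2589839\right) = -2562358218371$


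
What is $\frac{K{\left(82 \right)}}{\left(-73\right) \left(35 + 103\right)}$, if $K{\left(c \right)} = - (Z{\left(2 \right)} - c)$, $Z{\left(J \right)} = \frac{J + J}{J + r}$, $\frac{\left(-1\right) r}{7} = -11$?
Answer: $- \frac{1079}{132641} \approx -0.0081347$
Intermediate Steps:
$r = 77$ ($r = \left(-7\right) \left(-11\right) = 77$)
$Z{\left(J \right)} = \frac{2 J}{77 + J}$ ($Z{\left(J \right)} = \frac{J + J}{J + 77} = \frac{2 J}{77 + J}$)
$K{\left(c \right)} = - \frac{4}{79} + c$ ($K{\left(c \right)} = - (2 \cdot 2 \frac{1}{77 + 2} - c) = - (2 \cdot 2 \cdot \frac{1}{79} - c) = - (\frac{4}{79} - c) = - \frac{4}{79} + c$)
$\frac{K{\left(82 \right)}}{\left(-73\right) \left(35 + 103\right)} = \frac{- \frac{4}{79} + 82}{\left(-73\right) \left(35 + 103\right)} = \frac{6474}{79 \left(\left(-73\right) 138\right)} = \frac{6474}{79 \left(-10074\right)} = \frac{6474}{79} \left(- \frac{1}{10074}\right) = - \frac{1079}{132641}$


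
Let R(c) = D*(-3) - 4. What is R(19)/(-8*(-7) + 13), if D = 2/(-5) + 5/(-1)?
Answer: 61/345 ≈ 0.17681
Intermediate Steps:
D = -27/5 (D = 2*(-⅕) + 5*(-1) = -⅖ - 5 = -27/5 ≈ -5.4000)
R(c) = 61/5 (R(c) = -27/5*(-3) - 4 = 81/5 - 4 = 61/5)
R(19)/(-8*(-7) + 13) = 61/(5*(-8*(-7) + 13)) = 61/(5*(56 + 13)) = (61/5)/69 = (61/5)*(1/69) = 61/345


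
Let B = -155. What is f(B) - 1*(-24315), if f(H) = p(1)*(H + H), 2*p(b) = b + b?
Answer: 24005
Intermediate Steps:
p(b) = b (p(b) = (b + b)/2 = (2*b)/2 = b)
f(H) = 2*H (f(H) = 1*(H + H) = 1*(2*H) = 2*H)
f(B) - 1*(-24315) = 2*(-155) - 1*(-24315) = -310 + 24315 = 24005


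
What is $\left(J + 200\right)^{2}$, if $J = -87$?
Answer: $12769$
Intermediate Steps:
$\left(J + 200\right)^{2} = \left(-87 + 200\right)^{2} = 113^{2} = 12769$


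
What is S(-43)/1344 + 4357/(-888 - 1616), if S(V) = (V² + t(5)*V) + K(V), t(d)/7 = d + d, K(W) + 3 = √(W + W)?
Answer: -91359/35056 + I*√86/1344 ≈ -2.6061 + 0.0069*I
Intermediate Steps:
K(W) = -3 + √2*√W (K(W) = -3 + √(W + W) = -3 + √(2*W) = -3 + √2*√W)
t(d) = 14*d (t(d) = 7*(d + d) = 7*(2*d) = 14*d)
S(V) = -3 + V² + 70*V + √2*√V (S(V) = (V² + (14*5)*V) + (-3 + √2*√V) = (V² + 70*V) + (-3 + √2*√V) = -3 + V² + 70*V + √2*√V)
S(-43)/1344 + 4357/(-888 - 1616) = (-3 + (-43)² + 70*(-43) + √2*√(-43))/1344 + 4357/(-888 - 1616) = (-3 + 1849 - 3010 + √2*(I*√43))*(1/1344) + 4357/(-2504) = (-3 + 1849 - 3010 + I*√86)*(1/1344) + 4357*(-1/2504) = (-1164 + I*√86)*(1/1344) - 4357/2504 = (-97/112 + I*√86/1344) - 4357/2504 = -91359/35056 + I*√86/1344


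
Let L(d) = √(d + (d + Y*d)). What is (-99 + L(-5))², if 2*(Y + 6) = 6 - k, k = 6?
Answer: 9821 - 396*√5 ≈ 8935.5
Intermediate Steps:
Y = -6 (Y = -6 + (6 - 1*6)/2 = -6 + (6 - 6)/2 = -6 + (½)*0 = -6 + 0 = -6)
L(d) = 2*√(-d) (L(d) = √(d + (d - 6*d)) = √(d - 5*d) = √(-4*d) = 2*√(-d))
(-99 + L(-5))² = (-99 + 2*√(-1*(-5)))² = (-99 + 2*√5)²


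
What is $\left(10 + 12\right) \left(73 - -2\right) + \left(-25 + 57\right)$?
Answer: $1682$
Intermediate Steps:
$\left(10 + 12\right) \left(73 - -2\right) + \left(-25 + 57\right) = 22 \left(73 + 2\right) + 32 = 22 \cdot 75 + 32 = 1650 + 32 = 1682$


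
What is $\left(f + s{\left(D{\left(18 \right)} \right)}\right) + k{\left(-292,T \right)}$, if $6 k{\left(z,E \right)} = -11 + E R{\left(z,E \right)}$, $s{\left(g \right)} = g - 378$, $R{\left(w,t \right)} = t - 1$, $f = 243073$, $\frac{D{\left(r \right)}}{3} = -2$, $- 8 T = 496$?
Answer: $\frac{1460029}{6} \approx 2.4334 \cdot 10^{5}$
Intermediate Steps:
$T = -62$ ($T = \left(- \frac{1}{8}\right) 496 = -62$)
$D{\left(r \right)} = -6$ ($D{\left(r \right)} = 3 \left(-2\right) = -6$)
$R{\left(w,t \right)} = -1 + t$ ($R{\left(w,t \right)} = t - 1 = -1 + t$)
$s{\left(g \right)} = -378 + g$
$k{\left(z,E \right)} = - \frac{11}{6} + \frac{E \left(-1 + E\right)}{6}$ ($k{\left(z,E \right)} = \frac{-11 + E \left(-1 + E\right)}{6} = - \frac{11}{6} + \frac{E \left(-1 + E\right)}{6}$)
$\left(f + s{\left(D{\left(18 \right)} \right)}\right) + k{\left(-292,T \right)} = \left(243073 - 384\right) - \left(\frac{11}{6} + \frac{31 \left(-1 - 62\right)}{3}\right) = \left(243073 - 384\right) - \left(\frac{11}{6} + \frac{31}{3} \left(-63\right)\right) = 242689 + \left(- \frac{11}{6} + 651\right) = 242689 + \frac{3895}{6} = \frac{1460029}{6}$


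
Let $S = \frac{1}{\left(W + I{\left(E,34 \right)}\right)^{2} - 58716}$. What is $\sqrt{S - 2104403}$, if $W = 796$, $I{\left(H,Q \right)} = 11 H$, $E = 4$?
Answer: $\frac{i \sqrt{24461282900980219}}{107814} \approx 1450.7 i$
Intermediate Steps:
$S = \frac{1}{646884}$ ($S = \frac{1}{\left(796 + 11 \cdot 4\right)^{2} - 58716} = \frac{1}{\left(796 + 44\right)^{2} - 58716} = \frac{1}{840^{2} - 58716} = \frac{1}{705600 - 58716} = \frac{1}{646884} \approx 1.5459 \cdot 10^{-6}$)
$\sqrt{S - 2104403} = \sqrt{\frac{1}{646884} - 2104403} = \sqrt{- \frac{1361304630251}{646884}} = \frac{i \sqrt{24461282900980219}}{107814}$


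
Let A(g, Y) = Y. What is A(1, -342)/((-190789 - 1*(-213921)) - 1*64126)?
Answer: 171/20497 ≈ 0.0083427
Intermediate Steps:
A(1, -342)/((-190789 - 1*(-213921)) - 1*64126) = -342/((-190789 - 1*(-213921)) - 1*64126) = -342/((-190789 + 213921) - 64126) = -342/(23132 - 64126) = -342/(-40994) = -342*(-1/40994) = 171/20497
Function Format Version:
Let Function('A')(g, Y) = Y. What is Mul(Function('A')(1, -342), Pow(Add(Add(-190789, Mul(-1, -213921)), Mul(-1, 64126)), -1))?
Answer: Rational(171, 20497) ≈ 0.0083427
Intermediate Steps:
Mul(Function('A')(1, -342), Pow(Add(Add(-190789, Mul(-1, -213921)), Mul(-1, 64126)), -1)) = Mul(-342, Pow(Add(Add(-190789, Mul(-1, -213921)), Mul(-1, 64126)), -1)) = Mul(-342, Pow(Add(Add(-190789, 213921), -64126), -1)) = Mul(-342, Pow(Add(23132, -64126), -1)) = Mul(-342, Pow(-40994, -1)) = Mul(-342, Rational(-1, 40994)) = Rational(171, 20497)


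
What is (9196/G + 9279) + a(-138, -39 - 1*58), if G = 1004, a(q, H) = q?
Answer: 2296690/251 ≈ 9150.2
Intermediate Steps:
(9196/G + 9279) + a(-138, -39 - 1*58) = (9196/1004 + 9279) - 138 = (9196*(1/1004) + 9279) - 138 = (2299/251 + 9279) - 138 = 2331328/251 - 138 = 2296690/251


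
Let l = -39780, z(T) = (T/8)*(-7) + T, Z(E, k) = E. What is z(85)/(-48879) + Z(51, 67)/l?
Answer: -38111/25417080 ≈ -0.0014994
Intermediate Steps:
z(T) = T/8 (z(T) = (T*(1/8))*(-7) + T = (T/8)*(-7) + T = -7*T/8 + T = T/8)
z(85)/(-48879) + Z(51, 67)/l = ((1/8)*85)/(-48879) + 51/(-39780) = (85/8)*(-1/48879) + 51*(-1/39780) = -85/391032 - 1/780 = -38111/25417080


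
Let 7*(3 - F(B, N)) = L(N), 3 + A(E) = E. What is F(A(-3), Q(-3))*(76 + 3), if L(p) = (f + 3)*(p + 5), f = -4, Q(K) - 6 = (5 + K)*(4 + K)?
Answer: 2686/7 ≈ 383.71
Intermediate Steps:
Q(K) = 6 + (4 + K)*(5 + K) (Q(K) = 6 + (5 + K)*(4 + K) = 6 + (4 + K)*(5 + K))
A(E) = -3 + E
L(p) = -5 - p (L(p) = (-4 + 3)*(p + 5) = -(5 + p) = -5 - p)
F(B, N) = 26/7 + N/7 (F(B, N) = 3 - (-5 - N)/7 = 3 + (5/7 + N/7) = 26/7 + N/7)
F(A(-3), Q(-3))*(76 + 3) = (26/7 + (26 + (-3)² + 9*(-3))/7)*(76 + 3) = (26/7 + (26 + 9 - 27)/7)*79 = (26/7 + (⅐)*8)*79 = (26/7 + 8/7)*79 = (34/7)*79 = 2686/7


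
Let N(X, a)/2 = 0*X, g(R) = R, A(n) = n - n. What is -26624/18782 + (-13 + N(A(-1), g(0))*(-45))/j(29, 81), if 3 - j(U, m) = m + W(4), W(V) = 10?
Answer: -1049373/826408 ≈ -1.2698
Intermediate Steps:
A(n) = 0
N(X, a) = 0 (N(X, a) = 2*(0*X) = 2*0 = 0)
j(U, m) = -7 - m (j(U, m) = 3 - (m + 10) = 3 - (10 + m) = 3 + (-10 - m) = -7 - m)
-26624/18782 + (-13 + N(A(-1), g(0))*(-45))/j(29, 81) = -26624/18782 + (-13 + 0*(-45))/(-7 - 1*81) = -26624*1/18782 + (-13 + 0)/(-7 - 81) = -13312/9391 - 13/(-88) = -13312/9391 - 13*(-1/88) = -13312/9391 + 13/88 = -1049373/826408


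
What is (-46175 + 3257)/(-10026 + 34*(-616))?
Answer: 21459/15485 ≈ 1.3858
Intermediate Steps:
(-46175 + 3257)/(-10026 + 34*(-616)) = -42918/(-10026 - 20944) = -42918/(-30970) = -42918*(-1/30970) = 21459/15485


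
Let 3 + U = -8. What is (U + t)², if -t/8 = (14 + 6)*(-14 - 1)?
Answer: 5707321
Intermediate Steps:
t = 2400 (t = -8*(14 + 6)*(-14 - 1) = -160*(-15) = -8*(-300) = 2400)
U = -11 (U = -3 - 8 = -11)
(U + t)² = (-11 + 2400)² = 2389² = 5707321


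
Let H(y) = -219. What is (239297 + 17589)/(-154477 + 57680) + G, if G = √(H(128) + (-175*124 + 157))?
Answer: -256886/96797 + 3*I*√2418 ≈ -2.6539 + 147.52*I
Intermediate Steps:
G = 3*I*√2418 (G = √(-219 + (-175*124 + 157)) = √(-219 + (-21700 + 157)) = √(-219 - 21543) = √(-21762) = 3*I*√2418 ≈ 147.52*I)
(239297 + 17589)/(-154477 + 57680) + G = (239297 + 17589)/(-154477 + 57680) + 3*I*√2418 = 256886/(-96797) + 3*I*√2418 = 256886*(-1/96797) + 3*I*√2418 = -256886/96797 + 3*I*√2418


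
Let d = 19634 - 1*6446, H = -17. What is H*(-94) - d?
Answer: -11590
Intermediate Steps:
d = 13188 (d = 19634 - 6446 = 13188)
H*(-94) - d = -17*(-94) - 1*13188 = 1598 - 13188 = -11590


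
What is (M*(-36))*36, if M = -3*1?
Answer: 3888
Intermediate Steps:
M = -3
(M*(-36))*36 = -3*(-36)*36 = 108*36 = 3888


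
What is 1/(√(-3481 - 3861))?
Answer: -I*√7342/7342 ≈ -0.011671*I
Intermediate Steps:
1/(√(-3481 - 3861)) = 1/(√(-7342)) = 1/(I*√7342) = -I*√7342/7342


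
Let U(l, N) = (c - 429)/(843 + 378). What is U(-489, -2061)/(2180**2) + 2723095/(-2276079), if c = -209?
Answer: -79804300181699/66703833344200 ≈ -1.1964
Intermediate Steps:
U(l, N) = -58/111 (U(l, N) = (-209 - 429)/(843 + 378) = -638/1221 = -638*1/1221 = -58/111)
U(-489, -2061)/(2180**2) + 2723095/(-2276079) = -58/(111*(2180**2)) + 2723095/(-2276079) = -58/111/4752400 + 2723095*(-1/2276079) = -58/111*1/4752400 - 2723095/2276079 = -29/263758200 - 2723095/2276079 = -79804300181699/66703833344200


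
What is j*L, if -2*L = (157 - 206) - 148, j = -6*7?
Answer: -4137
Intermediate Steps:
j = -42
L = 197/2 (L = -((157 - 206) - 148)/2 = -(-49 - 148)/2 = -1/2*(-197) = 197/2 ≈ 98.500)
j*L = -42*197/2 = -4137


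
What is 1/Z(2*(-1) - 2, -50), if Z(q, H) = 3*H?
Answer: -1/150 ≈ -0.0066667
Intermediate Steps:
1/Z(2*(-1) - 2, -50) = 1/(3*(-50)) = 1/(-150) = -1/150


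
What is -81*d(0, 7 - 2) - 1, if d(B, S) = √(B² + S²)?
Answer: -406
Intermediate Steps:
-81*d(0, 7 - 2) - 1 = -81*√(0² + (7 - 2)²) - 1 = -81*√(0 + 5²) - 1 = -81*√(0 + 25) - 1 = -81*√25 - 1 = -81*5 - 1 = -405 - 1 = -406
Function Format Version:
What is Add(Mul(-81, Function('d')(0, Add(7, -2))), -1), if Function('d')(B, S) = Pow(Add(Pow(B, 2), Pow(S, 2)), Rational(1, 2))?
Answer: -406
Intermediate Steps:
Add(Mul(-81, Function('d')(0, Add(7, -2))), -1) = Add(Mul(-81, Pow(Add(Pow(0, 2), Pow(Add(7, -2), 2)), Rational(1, 2))), -1) = Add(Mul(-81, Pow(Add(0, Pow(5, 2)), Rational(1, 2))), -1) = Add(Mul(-81, Pow(Add(0, 25), Rational(1, 2))), -1) = Add(Mul(-81, Pow(25, Rational(1, 2))), -1) = Add(Mul(-81, 5), -1) = Add(-405, -1) = -406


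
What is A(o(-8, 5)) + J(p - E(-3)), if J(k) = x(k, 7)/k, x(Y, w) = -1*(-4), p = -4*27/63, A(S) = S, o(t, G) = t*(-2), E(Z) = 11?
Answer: 1396/89 ≈ 15.685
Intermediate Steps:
o(t, G) = -2*t
p = -12/7 (p = -108*1/63 = -12/7 ≈ -1.7143)
x(Y, w) = 4
J(k) = 4/k
A(o(-8, 5)) + J(p - E(-3)) = -2*(-8) + 4/(-12/7 - 1*11) = 16 + 4/(-12/7 - 11) = 16 + 4/(-89/7) = 16 + 4*(-7/89) = 16 - 28/89 = 1396/89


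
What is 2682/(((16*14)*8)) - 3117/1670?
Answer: -276681/748160 ≈ -0.36982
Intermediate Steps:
2682/(((16*14)*8)) - 3117/1670 = 2682/((224*8)) - 3117*1/1670 = 2682/1792 - 3117/1670 = 2682*(1/1792) - 3117/1670 = 1341/896 - 3117/1670 = -276681/748160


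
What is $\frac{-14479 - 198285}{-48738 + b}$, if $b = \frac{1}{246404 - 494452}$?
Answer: $\frac{52775684672}{12089363425} \approx 4.3655$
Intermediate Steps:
$b = - \frac{1}{248048}$ ($b = \frac{1}{-248048} = - \frac{1}{248048} \approx -4.0315 \cdot 10^{-6}$)
$\frac{-14479 - 198285}{-48738 + b} = \frac{-14479 - 198285}{-48738 - \frac{1}{248048}} = - \frac{212764}{- \frac{12089363425}{248048}} = \left(-212764\right) \left(- \frac{248048}{12089363425}\right) = \frac{52775684672}{12089363425}$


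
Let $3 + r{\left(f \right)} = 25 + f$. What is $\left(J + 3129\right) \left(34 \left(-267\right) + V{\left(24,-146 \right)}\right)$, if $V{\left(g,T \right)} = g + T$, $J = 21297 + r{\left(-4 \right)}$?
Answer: $-224884800$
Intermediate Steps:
$r{\left(f \right)} = 22 + f$ ($r{\left(f \right)} = -3 + \left(25 + f\right) = 22 + f$)
$J = 21315$ ($J = 21297 + \left(22 - 4\right) = 21297 + 18 = 21315$)
$V{\left(g,T \right)} = T + g$
$\left(J + 3129\right) \left(34 \left(-267\right) + V{\left(24,-146 \right)}\right) = \left(21315 + 3129\right) \left(34 \left(-267\right) + \left(-146 + 24\right)\right) = 24444 \left(-9078 - 122\right) = 24444 \left(-9200\right) = -224884800$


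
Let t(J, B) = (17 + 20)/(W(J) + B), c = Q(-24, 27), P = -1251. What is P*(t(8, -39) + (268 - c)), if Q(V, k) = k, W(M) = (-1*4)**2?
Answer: -6888006/23 ≈ -2.9948e+5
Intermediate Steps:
W(M) = 16 (W(M) = (-4)**2 = 16)
c = 27
t(J, B) = 37/(16 + B) (t(J, B) = (17 + 20)/(16 + B) = 37/(16 + B))
P*(t(8, -39) + (268 - c)) = -1251*(37/(16 - 39) + (268 - 1*27)) = -1251*(37/(-23) + (268 - 27)) = -1251*(37*(-1/23) + 241) = -1251*(-37/23 + 241) = -1251*5506/23 = -6888006/23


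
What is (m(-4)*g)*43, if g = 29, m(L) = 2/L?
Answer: -1247/2 ≈ -623.50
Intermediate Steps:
(m(-4)*g)*43 = ((2/(-4))*29)*43 = ((2*(-1/4))*29)*43 = -1/2*29*43 = -29/2*43 = -1247/2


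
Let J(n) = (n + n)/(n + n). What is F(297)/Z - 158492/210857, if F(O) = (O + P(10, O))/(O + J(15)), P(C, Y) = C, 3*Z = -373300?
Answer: -17631383152097/23456449593800 ≈ -0.75166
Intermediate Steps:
Z = -373300/3 (Z = (1/3)*(-373300) = -373300/3 ≈ -1.2443e+5)
J(n) = 1 (J(n) = (2*n)/((2*n)) = (2*n)*(1/(2*n)) = 1)
F(O) = (10 + O)/(1 + O) (F(O) = (O + 10)/(O + 1) = (10 + O)/(1 + O))
F(297)/Z - 158492/210857 = ((10 + 297)/(1 + 297))/(-373300/3) - 158492/210857 = (307/298)*(-3/373300) - 158492*1/210857 = ((1/298)*307)*(-3/373300) - 158492/210857 = (307/298)*(-3/373300) - 158492/210857 = -921/111243400 - 158492/210857 = -17631383152097/23456449593800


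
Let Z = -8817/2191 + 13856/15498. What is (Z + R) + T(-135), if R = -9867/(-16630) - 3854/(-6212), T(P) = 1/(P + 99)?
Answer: -34795412663213/17897223394980 ≈ -1.9442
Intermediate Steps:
T(P) = 1/(99 + P)
R = 15673228/12913195 (R = -9867*(-1/16630) - 3854*(-1/6212) = 9867/16630 + 1927/3106 = 15673228/12913195 ≈ 1.2137)
Z = -1084565/346491 (Z = -8817*1/2191 + 13856*(1/15498) = -8817/2191 + 6928/7749 = -1084565/346491 ≈ -3.1301)
(Z + R) + T(-135) = (-1084565/346491 + 15673228/12913195) + 1/(99 - 135) = -8574566892227/4474305848745 + 1/(-36) = -8574566892227/4474305848745 - 1/36 = -34795412663213/17897223394980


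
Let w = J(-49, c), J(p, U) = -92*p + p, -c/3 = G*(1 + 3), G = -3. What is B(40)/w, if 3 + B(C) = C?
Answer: 37/4459 ≈ 0.0082978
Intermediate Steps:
c = 36 (c = -(-9)*(1 + 3) = -(-9)*4 = -3*(-12) = 36)
J(p, U) = -91*p
B(C) = -3 + C
w = 4459 (w = -91*(-49) = 4459)
B(40)/w = (-3 + 40)/4459 = 37*(1/4459) = 37/4459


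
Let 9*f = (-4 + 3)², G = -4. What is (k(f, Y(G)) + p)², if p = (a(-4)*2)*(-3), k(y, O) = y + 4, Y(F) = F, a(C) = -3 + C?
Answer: 172225/81 ≈ 2126.2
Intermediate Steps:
f = ⅑ (f = (-4 + 3)²/9 = (⅑)*(-1)² = (⅑)*1 = ⅑ ≈ 0.11111)
k(y, O) = 4 + y
p = 42 (p = ((-3 - 4)*2)*(-3) = -7*2*(-3) = -14*(-3) = 42)
(k(f, Y(G)) + p)² = ((4 + ⅑) + 42)² = (37/9 + 42)² = (415/9)² = 172225/81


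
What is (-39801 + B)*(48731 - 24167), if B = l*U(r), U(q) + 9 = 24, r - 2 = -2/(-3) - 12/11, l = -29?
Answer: -988357104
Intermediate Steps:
r = 52/33 (r = 2 + (-2/(-3) - 12/11) = 2 + (-2*(-1/3) - 12*1/11) = 2 + (2/3 - 12/11) = 2 - 14/33 = 52/33 ≈ 1.5758)
U(q) = 15 (U(q) = -9 + 24 = 15)
B = -435 (B = -29*15 = -435)
(-39801 + B)*(48731 - 24167) = (-39801 - 435)*(48731 - 24167) = -40236*24564 = -988357104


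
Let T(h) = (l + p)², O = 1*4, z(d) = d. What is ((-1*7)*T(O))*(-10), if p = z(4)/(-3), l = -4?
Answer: 17920/9 ≈ 1991.1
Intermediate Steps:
O = 4
p = -4/3 (p = 4/(-3) = 4*(-⅓) = -4/3 ≈ -1.3333)
T(h) = 256/9 (T(h) = (-4 - 4/3)² = (-16/3)² = 256/9)
((-1*7)*T(O))*(-10) = (-1*7*(256/9))*(-10) = -7*256/9*(-10) = -1792/9*(-10) = 17920/9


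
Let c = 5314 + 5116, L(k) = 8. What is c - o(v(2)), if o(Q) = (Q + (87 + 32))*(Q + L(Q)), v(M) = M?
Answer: 9220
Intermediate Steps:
c = 10430
o(Q) = (8 + Q)*(119 + Q) (o(Q) = (Q + (87 + 32))*(Q + 8) = (Q + 119)*(8 + Q) = (119 + Q)*(8 + Q) = (8 + Q)*(119 + Q))
c - o(v(2)) = 10430 - (952 + 2² + 127*2) = 10430 - (952 + 4 + 254) = 10430 - 1*1210 = 10430 - 1210 = 9220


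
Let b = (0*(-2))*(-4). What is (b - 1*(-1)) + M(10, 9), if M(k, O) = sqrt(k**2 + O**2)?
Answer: 1 + sqrt(181) ≈ 14.454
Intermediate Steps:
b = 0 (b = 0*(-4) = 0)
M(k, O) = sqrt(O**2 + k**2)
(b - 1*(-1)) + M(10, 9) = (0 - 1*(-1)) + sqrt(9**2 + 10**2) = (0 + 1) + sqrt(81 + 100) = 1 + sqrt(181)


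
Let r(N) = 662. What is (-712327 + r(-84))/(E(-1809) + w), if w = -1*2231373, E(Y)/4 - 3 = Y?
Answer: 711665/2238597 ≈ 0.31791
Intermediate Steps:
E(Y) = 12 + 4*Y
w = -2231373
(-712327 + r(-84))/(E(-1809) + w) = (-712327 + 662)/((12 + 4*(-1809)) - 2231373) = -711665/((12 - 7236) - 2231373) = -711665/(-7224 - 2231373) = -711665/(-2238597) = -711665*(-1/2238597) = 711665/2238597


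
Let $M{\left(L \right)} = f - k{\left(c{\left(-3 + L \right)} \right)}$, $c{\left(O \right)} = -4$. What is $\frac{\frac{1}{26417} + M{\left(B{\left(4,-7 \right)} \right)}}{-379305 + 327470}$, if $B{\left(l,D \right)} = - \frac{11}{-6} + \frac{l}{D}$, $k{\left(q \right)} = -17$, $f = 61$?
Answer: $- \frac{294361}{195617885} \approx -0.0015048$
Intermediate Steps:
$B{\left(l,D \right)} = \frac{11}{6} + \frac{l}{D}$ ($B{\left(l,D \right)} = \left(-11\right) \left(- \frac{1}{6}\right) + \frac{l}{D} = \frac{11}{6} + \frac{l}{D}$)
$M{\left(L \right)} = 78$ ($M{\left(L \right)} = 61 - -17 = 61 + 17 = 78$)
$\frac{\frac{1}{26417} + M{\left(B{\left(4,-7 \right)} \right)}}{-379305 + 327470} = \frac{\frac{1}{26417} + 78}{-379305 + 327470} = \frac{\frac{1}{26417} + 78}{-51835} = \frac{2060527}{26417} \left(- \frac{1}{51835}\right) = - \frac{294361}{195617885}$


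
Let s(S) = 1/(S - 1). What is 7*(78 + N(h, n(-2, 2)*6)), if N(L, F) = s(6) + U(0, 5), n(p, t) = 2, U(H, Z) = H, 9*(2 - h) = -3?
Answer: 2737/5 ≈ 547.40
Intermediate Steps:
h = 7/3 (h = 2 - 1/9*(-3) = 2 + 1/3 = 7/3 ≈ 2.3333)
s(S) = 1/(-1 + S)
N(L, F) = 1/5 (N(L, F) = 1/(-1 + 6) + 0 = 1/5 + 0 = 1/5)
7*(78 + N(h, n(-2, 2)*6)) = 7*(78 + 1/5) = 7*(391/5) = 2737/5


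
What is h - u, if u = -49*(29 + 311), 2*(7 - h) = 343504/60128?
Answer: 125247703/7516 ≈ 16664.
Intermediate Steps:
h = 31143/7516 (h = 7 - 171752/60128 = 7 - ½*21469/3758 = 7 - 21469/7516 = 31143/7516 ≈ 4.1436)
u = -16660 (u = -49*340 = -16660)
h - u = 31143/7516 - 1*(-16660) = 31143/7516 + 16660 = 125247703/7516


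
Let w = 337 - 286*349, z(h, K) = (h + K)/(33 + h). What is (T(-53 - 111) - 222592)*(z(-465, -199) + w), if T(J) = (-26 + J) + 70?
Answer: 598168241300/27 ≈ 2.2154e+10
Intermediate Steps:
z(h, K) = (K + h)/(33 + h)
w = -99477 (w = 337 - 99814 = -99477)
T(J) = 44 + J
(T(-53 - 111) - 222592)*(z(-465, -199) + w) = ((44 + (-53 - 111)) - 222592)*((-199 - 465)/(33 - 465) - 99477) = ((44 - 164) - 222592)*(-664/(-432) - 99477) = (-120 - 222592)*(-1/432*(-664) - 99477) = -222712*(83/54 - 99477) = -222712*(-5371675/54) = 598168241300/27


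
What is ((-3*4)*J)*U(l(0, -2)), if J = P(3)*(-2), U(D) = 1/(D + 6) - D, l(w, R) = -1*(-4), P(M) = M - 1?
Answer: -936/5 ≈ -187.20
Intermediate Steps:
P(M) = -1 + M
l(w, R) = 4
U(D) = 1/(6 + D) - D
J = -4 (J = (-1 + 3)*(-2) = 2*(-2) = -4)
((-3*4)*J)*U(l(0, -2)) = (-3*4*(-4))*((1 - 1*4² - 6*4)/(6 + 4)) = (-12*(-4))*((1 - 1*16 - 24)/10) = 48*((1 - 16 - 24)/10) = 48*((⅒)*(-39)) = 48*(-39/10) = -936/5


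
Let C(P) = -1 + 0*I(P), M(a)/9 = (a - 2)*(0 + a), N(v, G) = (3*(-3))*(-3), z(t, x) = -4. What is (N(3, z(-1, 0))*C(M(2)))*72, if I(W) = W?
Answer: -1944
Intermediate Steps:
N(v, G) = 27 (N(v, G) = -9*(-3) = 27)
M(a) = 9*a*(-2 + a) (M(a) = 9*((a - 2)*(0 + a)) = 9*((-2 + a)*a) = 9*(a*(-2 + a)) = 9*a*(-2 + a))
C(P) = -1 (C(P) = -1 + 0*P = -1 + 0 = -1)
(N(3, z(-1, 0))*C(M(2)))*72 = (27*(-1))*72 = -27*72 = -1944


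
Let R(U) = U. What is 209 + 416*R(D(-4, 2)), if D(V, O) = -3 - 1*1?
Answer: -1455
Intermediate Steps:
D(V, O) = -4 (D(V, O) = -3 - 1 = -4)
209 + 416*R(D(-4, 2)) = 209 + 416*(-4) = 209 - 1664 = -1455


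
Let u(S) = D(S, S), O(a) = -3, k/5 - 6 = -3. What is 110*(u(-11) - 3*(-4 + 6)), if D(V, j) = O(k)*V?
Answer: 2970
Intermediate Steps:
k = 15 (k = 30 + 5*(-3) = 30 - 15 = 15)
D(V, j) = -3*V
u(S) = -3*S
110*(u(-11) - 3*(-4 + 6)) = 110*(-3*(-11) - 3*(-4 + 6)) = 110*(33 - 3*2) = 110*(33 - 6) = 110*27 = 2970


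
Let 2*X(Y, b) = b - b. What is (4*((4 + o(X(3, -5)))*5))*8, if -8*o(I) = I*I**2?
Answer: 640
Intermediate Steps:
X(Y, b) = 0 (X(Y, b) = (b - b)/2 = (1/2)*0 = 0)
o(I) = -I**3/8 (o(I) = -I*I**2/8 = -I**3/8)
(4*((4 + o(X(3, -5)))*5))*8 = (4*((4 - 1/8*0**3)*5))*8 = (4*((4 - 1/8*0)*5))*8 = (4*((4 + 0)*5))*8 = (4*(4*5))*8 = (4*20)*8 = 80*8 = 640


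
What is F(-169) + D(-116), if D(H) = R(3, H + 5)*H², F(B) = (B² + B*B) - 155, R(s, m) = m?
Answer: -1436649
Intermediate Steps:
F(B) = -155 + 2*B² (F(B) = (B² + B²) - 155 = 2*B² - 155 = -155 + 2*B²)
D(H) = H²*(5 + H) (D(H) = (H + 5)*H² = (5 + H)*H² = H²*(5 + H))
F(-169) + D(-116) = (-155 + 2*(-169)²) + (-116)²*(5 - 116) = (-155 + 2*28561) + 13456*(-111) = (-155 + 57122) - 1493616 = 56967 - 1493616 = -1436649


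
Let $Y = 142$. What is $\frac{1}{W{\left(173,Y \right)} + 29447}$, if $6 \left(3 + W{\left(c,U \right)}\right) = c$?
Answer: $\frac{6}{176837} \approx 3.393 \cdot 10^{-5}$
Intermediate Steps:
$W{\left(c,U \right)} = -3 + \frac{c}{6}$
$\frac{1}{W{\left(173,Y \right)} + 29447} = \frac{1}{\left(-3 + \frac{1}{6} \cdot 173\right) + 29447} = \frac{1}{\left(-3 + \frac{173}{6}\right) + 29447} = \frac{1}{\frac{155}{6} + 29447} = \frac{1}{\frac{176837}{6}} = \frac{6}{176837}$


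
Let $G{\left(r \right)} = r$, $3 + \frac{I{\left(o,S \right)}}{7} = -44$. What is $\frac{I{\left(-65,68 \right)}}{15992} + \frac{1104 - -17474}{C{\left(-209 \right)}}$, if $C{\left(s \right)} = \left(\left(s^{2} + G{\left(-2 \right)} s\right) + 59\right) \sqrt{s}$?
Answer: $- \frac{329}{15992} - \frac{9289 i \sqrt{209}}{4614511} \approx -0.020573 - 0.029102 i$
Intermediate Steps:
$I{\left(o,S \right)} = -329$ ($I{\left(o,S \right)} = -21 + 7 \left(-44\right) = -21 - 308 = -329$)
$C{\left(s \right)} = \sqrt{s} \left(59 + s^{2} - 2 s\right)$ ($C{\left(s \right)} = \left(\left(s^{2} - 2 s\right) + 59\right) \sqrt{s} = \left(59 + s^{2} - 2 s\right) \sqrt{s} = \sqrt{s} \left(59 + s^{2} - 2 s\right)$)
$\frac{I{\left(-65,68 \right)}}{15992} + \frac{1104 - -17474}{C{\left(-209 \right)}} = - \frac{329}{15992} + \frac{1104 - -17474}{\sqrt{-209} \left(59 + \left(-209\right)^{2} - -418\right)} = \left(-329\right) \frac{1}{15992} + \frac{1104 + 17474}{i \sqrt{209} \left(59 + 43681 + 418\right)} = - \frac{329}{15992} + \frac{18578}{i \sqrt{209} \cdot 44158} = - \frac{329}{15992} + \frac{18578}{44158 i \sqrt{209}} = - \frac{329}{15992} + 18578 \left(- \frac{i \sqrt{209}}{9229022}\right) = - \frac{329}{15992} - \frac{9289 i \sqrt{209}}{4614511}$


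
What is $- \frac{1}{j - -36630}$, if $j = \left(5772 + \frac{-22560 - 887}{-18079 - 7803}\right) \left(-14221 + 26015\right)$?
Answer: $- \frac{12941}{881570456677} \approx -1.4679 \cdot 10^{-8}$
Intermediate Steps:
$j = \frac{881096427847}{12941}$ ($j = \left(5772 - \frac{23447}{-25882}\right) 11794 = \left(5772 - - \frac{23447}{25882}\right) 11794 = \left(5772 + \frac{23447}{25882}\right) 11794 = \frac{149414351}{25882} \cdot 11794 = \frac{881096427847}{12941} \approx 6.8086 \cdot 10^{7}$)
$- \frac{1}{j - -36630} = - \frac{1}{\frac{881096427847}{12941} - -36630} = - \frac{1}{\frac{881096427847}{12941} + 36630} = - \frac{1}{\frac{881570456677}{12941}} = \left(-1\right) \frac{12941}{881570456677} = - \frac{12941}{881570456677}$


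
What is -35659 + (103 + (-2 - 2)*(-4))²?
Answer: -21498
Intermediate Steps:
-35659 + (103 + (-2 - 2)*(-4))² = -35659 + (103 - 4*(-4))² = -35659 + (103 + 16)² = -35659 + 119² = -35659 + 14161 = -21498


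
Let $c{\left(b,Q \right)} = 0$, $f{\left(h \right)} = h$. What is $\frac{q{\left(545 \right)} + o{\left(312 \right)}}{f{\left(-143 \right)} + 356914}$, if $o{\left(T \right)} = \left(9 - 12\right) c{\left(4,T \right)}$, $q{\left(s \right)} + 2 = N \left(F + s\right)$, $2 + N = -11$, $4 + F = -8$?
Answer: $- \frac{6931}{356771} \approx -0.019427$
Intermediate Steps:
$F = -12$ ($F = -4 - 8 = -12$)
$N = -13$ ($N = -2 - 11 = -13$)
$q{\left(s \right)} = 154 - 13 s$ ($q{\left(s \right)} = -2 - 13 \left(-12 + s\right) = -2 - \left(-156 + 13 s\right) = 154 - 13 s$)
$o{\left(T \right)} = 0$ ($o{\left(T \right)} = \left(9 - 12\right) 0 = \left(-3\right) 0 = 0$)
$\frac{q{\left(545 \right)} + o{\left(312 \right)}}{f{\left(-143 \right)} + 356914} = \frac{\left(154 - 7085\right) + 0}{-143 + 356914} = \frac{\left(154 - 7085\right) + 0}{356771} = \left(-6931 + 0\right) \frac{1}{356771} = \left(-6931\right) \frac{1}{356771} = - \frac{6931}{356771}$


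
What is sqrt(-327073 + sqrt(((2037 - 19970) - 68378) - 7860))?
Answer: sqrt(-327073 + I*sqrt(94171)) ≈ 0.268 + 571.9*I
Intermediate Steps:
sqrt(-327073 + sqrt(((2037 - 19970) - 68378) - 7860)) = sqrt(-327073 + sqrt((-17933 - 68378) - 7860)) = sqrt(-327073 + sqrt(-86311 - 7860)) = sqrt(-327073 + sqrt(-94171)) = sqrt(-327073 + I*sqrt(94171))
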